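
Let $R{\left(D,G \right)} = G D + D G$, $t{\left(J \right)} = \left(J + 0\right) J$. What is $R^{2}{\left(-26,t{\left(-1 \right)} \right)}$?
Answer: $2704$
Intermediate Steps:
$t{\left(J \right)} = J^{2}$ ($t{\left(J \right)} = J J = J^{2}$)
$R{\left(D,G \right)} = 2 D G$ ($R{\left(D,G \right)} = D G + D G = 2 D G$)
$R^{2}{\left(-26,t{\left(-1 \right)} \right)} = \left(2 \left(-26\right) \left(-1\right)^{2}\right)^{2} = \left(2 \left(-26\right) 1\right)^{2} = \left(-52\right)^{2} = 2704$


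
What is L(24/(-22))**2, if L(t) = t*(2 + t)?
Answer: 14400/14641 ≈ 0.98354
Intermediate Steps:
L(24/(-22))**2 = ((24/(-22))*(2 + 24/(-22)))**2 = ((24*(-1/22))*(2 + 24*(-1/22)))**2 = (-12*(2 - 12/11)/11)**2 = (-12/11*10/11)**2 = (-120/121)**2 = 14400/14641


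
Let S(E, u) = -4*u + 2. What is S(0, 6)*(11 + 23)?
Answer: -748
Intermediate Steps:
S(E, u) = 2 - 4*u
S(0, 6)*(11 + 23) = (2 - 4*6)*(11 + 23) = (2 - 24)*34 = -22*34 = -748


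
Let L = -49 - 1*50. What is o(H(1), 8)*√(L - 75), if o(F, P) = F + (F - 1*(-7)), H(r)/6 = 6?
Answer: 79*I*√174 ≈ 1042.1*I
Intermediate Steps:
L = -99 (L = -49 - 50 = -99)
H(r) = 36 (H(r) = 6*6 = 36)
o(F, P) = 7 + 2*F (o(F, P) = F + (F + 7) = F + (7 + F) = 7 + 2*F)
o(H(1), 8)*√(L - 75) = (7 + 2*36)*√(-99 - 75) = (7 + 72)*√(-174) = 79*(I*√174) = 79*I*√174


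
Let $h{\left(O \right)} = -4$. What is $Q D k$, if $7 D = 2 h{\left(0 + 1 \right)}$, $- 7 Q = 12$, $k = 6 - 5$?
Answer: $\frac{96}{49} \approx 1.9592$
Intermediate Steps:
$k = 1$ ($k = 6 - 5 = 1$)
$Q = - \frac{12}{7}$ ($Q = \left(- \frac{1}{7}\right) 12 = - \frac{12}{7} \approx -1.7143$)
$D = - \frac{8}{7}$ ($D = \frac{2 \left(-4\right)}{7} = \frac{1}{7} \left(-8\right) = - \frac{8}{7} \approx -1.1429$)
$Q D k = \left(- \frac{12}{7}\right) \left(- \frac{8}{7}\right) 1 = \frac{96}{49} \cdot 1 = \frac{96}{49}$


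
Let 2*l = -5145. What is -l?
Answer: 5145/2 ≈ 2572.5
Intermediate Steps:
l = -5145/2 (l = (½)*(-5145) = -5145/2 ≈ -2572.5)
-l = -1*(-5145/2) = 5145/2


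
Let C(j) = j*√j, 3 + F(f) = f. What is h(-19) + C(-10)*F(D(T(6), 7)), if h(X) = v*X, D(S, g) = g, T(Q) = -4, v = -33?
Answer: 627 - 40*I*√10 ≈ 627.0 - 126.49*I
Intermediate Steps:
h(X) = -33*X
F(f) = -3 + f
C(j) = j^(3/2)
h(-19) + C(-10)*F(D(T(6), 7)) = -33*(-19) + (-10)^(3/2)*(-3 + 7) = 627 - 10*I*√10*4 = 627 - 40*I*√10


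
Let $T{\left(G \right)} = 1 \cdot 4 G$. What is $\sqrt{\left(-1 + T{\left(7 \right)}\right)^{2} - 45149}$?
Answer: $2 i \sqrt{11105} \approx 210.76 i$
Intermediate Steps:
$T{\left(G \right)} = 4 G$
$\sqrt{\left(-1 + T{\left(7 \right)}\right)^{2} - 45149} = \sqrt{\left(-1 + 4 \cdot 7\right)^{2} - 45149} = \sqrt{\left(-1 + 28\right)^{2} - 45149} = \sqrt{27^{2} - 45149} = \sqrt{729 - 45149} = \sqrt{-44420} = 2 i \sqrt{11105}$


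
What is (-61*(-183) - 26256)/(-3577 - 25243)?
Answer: 15093/28820 ≈ 0.52370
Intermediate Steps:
(-61*(-183) - 26256)/(-3577 - 25243) = (11163 - 26256)/(-28820) = -15093*(-1/28820) = 15093/28820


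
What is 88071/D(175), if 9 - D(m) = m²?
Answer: -88071/30616 ≈ -2.8766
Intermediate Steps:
D(m) = 9 - m²
88071/D(175) = 88071/(9 - 1*175²) = 88071/(9 - 1*30625) = 88071/(9 - 30625) = 88071/(-30616) = 88071*(-1/30616) = -88071/30616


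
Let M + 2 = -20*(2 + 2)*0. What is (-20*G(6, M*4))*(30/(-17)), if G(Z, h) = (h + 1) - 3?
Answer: -6000/17 ≈ -352.94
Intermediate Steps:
M = -2 (M = -2 - 20*(2 + 2)*0 = -2 - 20*4*0 = -2 - 5*16*0 = -2 - 80*0 = -2 + 0 = -2)
G(Z, h) = -2 + h (G(Z, h) = (1 + h) - 3 = -2 + h)
(-20*G(6, M*4))*(30/(-17)) = (-20*(-2 - 2*4))*(30/(-17)) = (-20*(-2 - 8))*(30*(-1/17)) = -20*(-10)*(-30/17) = 200*(-30/17) = -6000/17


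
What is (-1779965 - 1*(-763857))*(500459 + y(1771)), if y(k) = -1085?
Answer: -507417916392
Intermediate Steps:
(-1779965 - 1*(-763857))*(500459 + y(1771)) = (-1779965 - 1*(-763857))*(500459 - 1085) = (-1779965 + 763857)*499374 = -1016108*499374 = -507417916392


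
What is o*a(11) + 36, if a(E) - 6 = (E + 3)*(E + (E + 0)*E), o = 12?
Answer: 22284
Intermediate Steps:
a(E) = 6 + (3 + E)*(E + E**2) (a(E) = 6 + (E + 3)*(E + (E + 0)*E) = 6 + (3 + E)*(E + E*E) = 6 + (3 + E)*(E + E**2))
o*a(11) + 36 = 12*(6 + 11**3 + 3*11 + 4*11**2) + 36 = 12*(6 + 1331 + 33 + 4*121) + 36 = 12*(6 + 1331 + 33 + 484) + 36 = 12*1854 + 36 = 22248 + 36 = 22284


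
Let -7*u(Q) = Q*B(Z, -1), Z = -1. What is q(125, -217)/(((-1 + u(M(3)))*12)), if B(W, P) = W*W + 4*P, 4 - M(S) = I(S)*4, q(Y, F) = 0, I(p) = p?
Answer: 0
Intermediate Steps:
M(S) = 4 - 4*S (M(S) = 4 - S*4 = 4 - 4*S)
B(W, P) = W**2 + 4*P
u(Q) = 3*Q/7 (u(Q) = -Q*((-1)**2 + 4*(-1))/7 = -Q*(1 - 4)/7 = -Q*(-3)/7 = -(-3)*Q/7 = 3*Q/7)
q(125, -217)/(((-1 + u(M(3)))*12)) = 0/(((-1 + 3*(4 - 4*3)/7)*12)) = 0/(((-1 + 3*(4 - 12)/7)*12)) = 0/(((-1 + (3/7)*(-8))*12)) = 0/(((-1 - 24/7)*12)) = 0/((-31/7*12)) = 0/(-372/7) = 0*(-7/372) = 0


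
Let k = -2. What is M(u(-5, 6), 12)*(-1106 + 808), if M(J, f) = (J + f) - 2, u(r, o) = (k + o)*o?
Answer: -10132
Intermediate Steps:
u(r, o) = o*(-2 + o) (u(r, o) = (-2 + o)*o = o*(-2 + o))
M(J, f) = -2 + J + f
M(u(-5, 6), 12)*(-1106 + 808) = (-2 + 6*(-2 + 6) + 12)*(-1106 + 808) = (-2 + 6*4 + 12)*(-298) = (-2 + 24 + 12)*(-298) = 34*(-298) = -10132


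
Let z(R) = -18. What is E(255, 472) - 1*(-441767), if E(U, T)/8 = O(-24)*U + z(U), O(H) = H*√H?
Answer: 441623 - 97920*I*√6 ≈ 4.4162e+5 - 2.3985e+5*I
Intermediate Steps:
O(H) = H^(3/2)
E(U, T) = -144 - 384*I*U*√6 (E(U, T) = 8*((-24)^(3/2)*U - 18) = 8*((-48*I*√6)*U - 18) = 8*(-48*I*U*√6 - 18) = 8*(-18 - 48*I*U*√6) = -144 - 384*I*U*√6)
E(255, 472) - 1*(-441767) = (-144 - 384*I*255*√6) - 1*(-441767) = (-144 - 97920*I*√6) + 441767 = 441623 - 97920*I*√6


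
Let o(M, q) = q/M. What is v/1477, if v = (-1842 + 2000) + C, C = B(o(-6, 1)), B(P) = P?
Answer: 947/8862 ≈ 0.10686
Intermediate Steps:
C = -⅙ (C = 1/(-6) = 1*(-⅙) = -⅙ ≈ -0.16667)
v = 947/6 (v = (-1842 + 2000) - ⅙ = 158 - ⅙ = 947/6 ≈ 157.83)
v/1477 = (947/6)/1477 = (947/6)*(1/1477) = 947/8862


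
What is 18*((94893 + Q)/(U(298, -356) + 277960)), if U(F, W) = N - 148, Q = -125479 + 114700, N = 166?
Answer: 757026/138989 ≈ 5.4467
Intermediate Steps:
Q = -10779
U(F, W) = 18 (U(F, W) = 166 - 148 = 18)
18*((94893 + Q)/(U(298, -356) + 277960)) = 18*((94893 - 10779)/(18 + 277960)) = 18*(84114/277978) = 18*(84114*(1/277978)) = 18*(42057/138989) = 757026/138989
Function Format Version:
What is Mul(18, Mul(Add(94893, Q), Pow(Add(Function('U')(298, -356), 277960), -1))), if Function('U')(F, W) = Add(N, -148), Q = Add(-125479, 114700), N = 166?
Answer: Rational(757026, 138989) ≈ 5.4467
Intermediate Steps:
Q = -10779
Function('U')(F, W) = 18 (Function('U')(F, W) = Add(166, -148) = 18)
Mul(18, Mul(Add(94893, Q), Pow(Add(Function('U')(298, -356), 277960), -1))) = Mul(18, Mul(Add(94893, -10779), Pow(Add(18, 277960), -1))) = Mul(18, Mul(84114, Pow(277978, -1))) = Mul(18, Mul(84114, Rational(1, 277978))) = Mul(18, Rational(42057, 138989)) = Rational(757026, 138989)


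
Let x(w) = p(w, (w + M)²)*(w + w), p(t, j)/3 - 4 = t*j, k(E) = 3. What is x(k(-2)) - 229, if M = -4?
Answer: -103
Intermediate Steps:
p(t, j) = 12 + 3*j*t (p(t, j) = 12 + 3*(t*j) = 12 + 3*(j*t) = 12 + 3*j*t)
x(w) = 2*w*(12 + 3*w*(-4 + w)²) (x(w) = (12 + 3*(w - 4)²*w)*(w + w) = (12 + 3*(-4 + w)²*w)*(2*w) = (12 + 3*w*(-4 + w)²)*(2*w) = 2*w*(12 + 3*w*(-4 + w)²))
x(k(-2)) - 229 = 6*3*(4 + 3*(-4 + 3)²) - 229 = 6*3*(4 + 3*(-1)²) - 229 = 6*3*(4 + 3*1) - 229 = 6*3*(4 + 3) - 229 = 6*3*7 - 229 = 126 - 229 = -103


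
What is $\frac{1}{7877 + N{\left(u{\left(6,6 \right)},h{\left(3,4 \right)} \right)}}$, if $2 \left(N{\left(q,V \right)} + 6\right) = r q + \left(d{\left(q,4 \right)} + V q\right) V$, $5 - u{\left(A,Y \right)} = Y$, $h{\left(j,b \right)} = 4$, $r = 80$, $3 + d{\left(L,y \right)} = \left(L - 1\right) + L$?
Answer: $\frac{1}{7811} \approx 0.00012802$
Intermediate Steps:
$d{\left(L,y \right)} = -4 + 2 L$ ($d{\left(L,y \right)} = -3 + \left(\left(L - 1\right) + L\right) = -3 + \left(\left(-1 + L\right) + L\right) = -3 + \left(-1 + 2 L\right) = -4 + 2 L$)
$u{\left(A,Y \right)} = 5 - Y$
$N{\left(q,V \right)} = -6 + 40 q + \frac{V \left(-4 + 2 q + V q\right)}{2}$ ($N{\left(q,V \right)} = -6 + \frac{80 q + \left(\left(-4 + 2 q\right) + V q\right) V}{2} = -6 + \frac{80 q + \left(-4 + 2 q + V q\right) V}{2} = -6 + \frac{80 q + V \left(-4 + 2 q + V q\right)}{2} = -6 + \left(40 q + \frac{V \left(-4 + 2 q + V q\right)}{2}\right) = -6 + 40 q + \frac{V \left(-4 + 2 q + V q\right)}{2}$)
$\frac{1}{7877 + N{\left(u{\left(6,6 \right)},h{\left(3,4 \right)} \right)}} = \frac{1}{7877 + \left(-6 + 40 \left(5 - 6\right) + 4 \left(-2 + \left(5 - 6\right)\right) + \frac{\left(5 - 6\right) 4^{2}}{2}\right)} = \frac{1}{7877 + \left(-6 + 40 \left(5 - 6\right) + 4 \left(-2 + \left(5 - 6\right)\right) + \frac{1}{2} \left(5 - 6\right) 16\right)} = \frac{1}{7877 + \left(-6 + 40 \left(-1\right) + 4 \left(-2 - 1\right) + \frac{1}{2} \left(-1\right) 16\right)} = \frac{1}{7877 - 66} = \frac{1}{7811}$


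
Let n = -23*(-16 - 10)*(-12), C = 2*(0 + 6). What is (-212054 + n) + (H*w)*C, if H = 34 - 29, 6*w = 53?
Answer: -218700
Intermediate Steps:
w = 53/6 (w = (⅙)*53 = 53/6 ≈ 8.8333)
H = 5
C = 12 (C = 2*6 = 12)
n = -7176 (n = -23*(-26)*(-12) = 598*(-12) = -7176)
(-212054 + n) + (H*w)*C = (-212054 - 7176) + (5*(53/6))*12 = -219230 + (265/6)*12 = -219230 + 530 = -218700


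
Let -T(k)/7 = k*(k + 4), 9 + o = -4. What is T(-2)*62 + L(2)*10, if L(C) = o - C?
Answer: 1586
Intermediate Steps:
o = -13 (o = -9 - 4 = -13)
L(C) = -13 - C
T(k) = -7*k*(4 + k) (T(k) = -7*k*(k + 4) = -7*k*(4 + k))
T(-2)*62 + L(2)*10 = -7*(-2)*(4 - 2)*62 + (-13 - 1*2)*10 = -7*(-2)*2*62 + (-13 - 2)*10 = 28*62 - 15*10 = 1736 - 150 = 1586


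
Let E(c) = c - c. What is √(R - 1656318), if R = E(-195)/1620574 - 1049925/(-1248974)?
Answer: I*√2583748851567180018/1248974 ≈ 1287.0*I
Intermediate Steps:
E(c) = 0
R = 1049925/1248974 (R = 0/1620574 - 1049925/(-1248974) = 0*(1/1620574) - 1049925*(-1/1248974) = 0 + 1049925/1248974 = 1049925/1248974 ≈ 0.84063)
√(R - 1656318) = √(1049925/1248974 - 1656318) = √(-2068697067807/1248974) = I*√2583748851567180018/1248974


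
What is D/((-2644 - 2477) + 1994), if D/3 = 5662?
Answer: -16986/3127 ≈ -5.4320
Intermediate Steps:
D = 16986 (D = 3*5662 = 16986)
D/((-2644 - 2477) + 1994) = 16986/((-2644 - 2477) + 1994) = 16986/(-5121 + 1994) = 16986/(-3127) = 16986*(-1/3127) = -16986/3127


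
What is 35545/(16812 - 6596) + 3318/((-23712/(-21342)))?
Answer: 3772218533/1261676 ≈ 2989.8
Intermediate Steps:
35545/(16812 - 6596) + 3318/((-23712/(-21342))) = 35545/10216 + 3318/((-23712*(-1/21342))) = 35545*(1/10216) + 3318/(3952/3557) = 35545/10216 + 3318*(3557/3952) = 35545/10216 + 5901063/1976 = 3772218533/1261676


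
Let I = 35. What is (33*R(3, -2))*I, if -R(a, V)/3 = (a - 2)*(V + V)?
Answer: 13860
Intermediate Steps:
R(a, V) = -6*V*(-2 + a) (R(a, V) = -3*(a - 2)*(V + V) = -3*(-2 + a)*2*V = -6*V*(-2 + a))
(33*R(3, -2))*I = (33*(6*(-2)*(2 - 1*3)))*35 = (33*(6*(-2)*(2 - 3)))*35 = (33*(6*(-2)*(-1)))*35 = (33*12)*35 = 396*35 = 13860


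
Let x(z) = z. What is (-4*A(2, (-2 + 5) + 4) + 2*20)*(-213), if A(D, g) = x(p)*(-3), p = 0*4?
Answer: -8520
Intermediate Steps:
p = 0
A(D, g) = 0 (A(D, g) = 0*(-3) = 0)
(-4*A(2, (-2 + 5) + 4) + 2*20)*(-213) = (-4*0 + 2*20)*(-213) = (0 + 40)*(-213) = 40*(-213) = -8520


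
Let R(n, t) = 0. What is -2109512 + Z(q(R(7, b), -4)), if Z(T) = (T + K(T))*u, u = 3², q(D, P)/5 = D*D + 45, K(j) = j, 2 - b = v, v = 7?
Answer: -2105462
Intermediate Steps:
b = -5 (b = 2 - 1*7 = 2 - 7 = -5)
q(D, P) = 225 + 5*D² (q(D, P) = 5*(D*D + 45) = 5*(D² + 45) = 5*(45 + D²) = 225 + 5*D²)
u = 9
Z(T) = 18*T (Z(T) = (T + T)*9 = (2*T)*9 = 18*T)
-2109512 + Z(q(R(7, b), -4)) = -2109512 + 18*(225 + 5*0²) = -2109512 + 18*(225 + 5*0) = -2109512 + 18*(225 + 0) = -2109512 + 18*225 = -2109512 + 4050 = -2105462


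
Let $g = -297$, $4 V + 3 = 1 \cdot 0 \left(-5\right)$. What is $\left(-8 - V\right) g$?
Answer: $\frac{8613}{4} \approx 2153.3$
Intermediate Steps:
$V = - \frac{3}{4}$ ($V = - \frac{3}{4} + \frac{1 \cdot 0 \left(-5\right)}{4} = - \frac{3}{4} + \frac{0 \left(-5\right)}{4} = - \frac{3}{4} + \frac{1}{4} \cdot 0 = - \frac{3}{4} + 0 = - \frac{3}{4} \approx -0.75$)
$\left(-8 - V\right) g = \left(-8 - - \frac{3}{4}\right) \left(-297\right) = \left(-8 + \frac{3}{4}\right) \left(-297\right) = \left(- \frac{29}{4}\right) \left(-297\right) = \frac{8613}{4}$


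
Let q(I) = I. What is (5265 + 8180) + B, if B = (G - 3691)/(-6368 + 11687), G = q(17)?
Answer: 71510281/5319 ≈ 13444.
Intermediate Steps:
G = 17
B = -3674/5319 (B = (17 - 3691)/(-6368 + 11687) = -3674/5319 ≈ -0.69073)
(5265 + 8180) + B = (5265 + 8180) - 3674/5319 = 13445 - 3674/5319 = 71510281/5319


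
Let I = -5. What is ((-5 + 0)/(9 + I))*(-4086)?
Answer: 10215/2 ≈ 5107.5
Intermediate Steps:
((-5 + 0)/(9 + I))*(-4086) = ((-5 + 0)/(9 - 5))*(-4086) = -5/4*(-4086) = 10215/2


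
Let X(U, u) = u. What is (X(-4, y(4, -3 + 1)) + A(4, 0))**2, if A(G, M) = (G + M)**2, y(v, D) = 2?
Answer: 324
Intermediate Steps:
(X(-4, y(4, -3 + 1)) + A(4, 0))**2 = (2 + (4 + 0)**2)**2 = (2 + 4**2)**2 = (2 + 16)**2 = 18**2 = 324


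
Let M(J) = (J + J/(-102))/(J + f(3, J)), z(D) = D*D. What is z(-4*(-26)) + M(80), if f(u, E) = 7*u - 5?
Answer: 6619897/612 ≈ 10817.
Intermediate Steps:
f(u, E) = -5 + 7*u
z(D) = D²
M(J) = 101*J/(102*(16 + J)) (M(J) = (J + J/(-102))/(J + (-5 + 7*3)) = (J + J*(-1/102))/(J + (-5 + 21)) = (J - J/102)/(J + 16) = (101*J/102)/(16 + J) = 101*J/(102*(16 + J)))
z(-4*(-26)) + M(80) = (-4*(-26))² + (101/102)*80/(16 + 80) = 104² + (101/102)*80/96 = 10816 + (101/102)*80*(1/96) = 10816 + 505/612 = 6619897/612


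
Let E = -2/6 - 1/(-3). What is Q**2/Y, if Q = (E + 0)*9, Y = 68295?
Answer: 0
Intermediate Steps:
E = 0 (E = -2*1/6 - 1*(-1/3) = -1/3 + 1/3 = 0)
Q = 0 (Q = (0 + 0)*9 = 0*9 = 0)
Q**2/Y = 0**2/68295 = 0*(1/68295) = 0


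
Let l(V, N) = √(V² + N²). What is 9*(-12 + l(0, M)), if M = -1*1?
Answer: -99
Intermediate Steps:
M = -1
l(V, N) = √(N² + V²)
9*(-12 + l(0, M)) = 9*(-12 + √((-1)² + 0²)) = 9*(-12 + √(1 + 0)) = 9*(-12 + √1) = 9*(-12 + 1) = 9*(-11) = -99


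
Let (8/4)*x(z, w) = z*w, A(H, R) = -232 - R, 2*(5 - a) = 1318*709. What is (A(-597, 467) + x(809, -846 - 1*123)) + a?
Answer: -1719771/2 ≈ -8.5989e+5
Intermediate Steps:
a = -467226 (a = 5 - 659*709 = 5 - 1/2*934462 = 5 - 467231 = -467226)
x(z, w) = w*z/2 (x(z, w) = (z*w)/2 = (w*z)/2 = w*z/2)
(A(-597, 467) + x(809, -846 - 1*123)) + a = ((-232 - 1*467) + (1/2)*(-846 - 1*123)*809) - 467226 = ((-232 - 467) + (1/2)*(-846 - 123)*809) - 467226 = (-699 + (1/2)*(-969)*809) - 467226 = (-699 - 783921/2) - 467226 = -785319/2 - 467226 = -1719771/2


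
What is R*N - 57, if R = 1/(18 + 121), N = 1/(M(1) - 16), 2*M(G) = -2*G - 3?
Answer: -293153/5143 ≈ -57.000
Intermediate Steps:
M(G) = -3/2 - G (M(G) = (-2*G - 3)/2 = (-3 - 2*G)/2 = -3/2 - G)
N = -2/37 (N = 1/((-3/2 - 1*1) - 16) = 1/((-3/2 - 1) - 16) = 1/(-5/2 - 16) = 1/(-37/2) = -2/37 ≈ -0.054054)
R = 1/139 ≈ 0.0071942
R*N - 57 = (1/139)*(-2/37) - 57 = -2/5143 - 57 = -293153/5143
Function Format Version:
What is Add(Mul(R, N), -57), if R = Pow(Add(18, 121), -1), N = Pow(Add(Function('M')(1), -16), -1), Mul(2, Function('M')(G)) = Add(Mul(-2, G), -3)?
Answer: Rational(-293153, 5143) ≈ -57.000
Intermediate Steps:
Function('M')(G) = Add(Rational(-3, 2), Mul(-1, G)) (Function('M')(G) = Mul(Rational(1, 2), Add(Mul(-2, G), -3)) = Mul(Rational(1, 2), Add(-3, Mul(-2, G))) = Add(Rational(-3, 2), Mul(-1, G)))
N = Rational(-2, 37) (N = Pow(Add(Add(Rational(-3, 2), Mul(-1, 1)), -16), -1) = Pow(Add(Add(Rational(-3, 2), -1), -16), -1) = Pow(Add(Rational(-5, 2), -16), -1) = Pow(Rational(-37, 2), -1) = Rational(-2, 37) ≈ -0.054054)
R = Rational(1, 139) (R = Pow(139, -1) = Rational(1, 139) ≈ 0.0071942)
Add(Mul(R, N), -57) = Add(Mul(Rational(1, 139), Rational(-2, 37)), -57) = Add(Rational(-2, 5143), -57) = Rational(-293153, 5143)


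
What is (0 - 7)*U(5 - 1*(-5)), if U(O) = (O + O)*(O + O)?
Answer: -2800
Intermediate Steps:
U(O) = 4*O² (U(O) = (2*O)*(2*O) = 4*O²)
(0 - 7)*U(5 - 1*(-5)) = (0 - 7)*(4*(5 - 1*(-5))²) = -28*(5 + 5)² = -28*10² = -28*100 = -7*400 = -2800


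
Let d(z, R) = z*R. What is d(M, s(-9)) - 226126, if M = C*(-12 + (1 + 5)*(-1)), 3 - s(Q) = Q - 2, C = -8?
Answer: -224110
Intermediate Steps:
s(Q) = 5 - Q (s(Q) = 3 - (Q - 2) = 3 - (-2 + Q) = 3 + (2 - Q) = 5 - Q)
M = 144 (M = -8*(-12 + (1 + 5)*(-1)) = -8*(-12 + 6*(-1)) = -8*(-12 - 6) = -8*(-18) = 144)
d(z, R) = R*z
d(M, s(-9)) - 226126 = (5 - 1*(-9))*144 - 226126 = (5 + 9)*144 - 226126 = 14*144 - 226126 = 2016 - 226126 = -224110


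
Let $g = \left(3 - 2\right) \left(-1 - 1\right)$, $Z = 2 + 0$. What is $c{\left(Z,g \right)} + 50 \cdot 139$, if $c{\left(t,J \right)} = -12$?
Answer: $6938$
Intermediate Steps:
$Z = 2$
$g = -2$ ($g = 1 \left(-2\right) = -2$)
$c{\left(Z,g \right)} + 50 \cdot 139 = -12 + 50 \cdot 139 = -12 + 6950 = 6938$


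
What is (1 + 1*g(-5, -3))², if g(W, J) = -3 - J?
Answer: 1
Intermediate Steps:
(1 + 1*g(-5, -3))² = (1 + 1*(-3 - 1*(-3)))² = (1 + 1*(-3 + 3))² = (1 + 1*0)² = (1 + 0)² = 1² = 1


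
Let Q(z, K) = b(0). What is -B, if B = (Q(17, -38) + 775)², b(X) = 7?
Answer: -611524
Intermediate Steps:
Q(z, K) = 7
B = 611524 (B = (7 + 775)² = 782² = 611524)
-B = -1*611524 = -611524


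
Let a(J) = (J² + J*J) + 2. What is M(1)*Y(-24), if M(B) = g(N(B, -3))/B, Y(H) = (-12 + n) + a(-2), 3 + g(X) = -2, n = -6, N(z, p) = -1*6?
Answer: 40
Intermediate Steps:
N(z, p) = -6
a(J) = 2 + 2*J² (a(J) = (J² + J²) + 2 = 2*J² + 2 = 2 + 2*J²)
g(X) = -5 (g(X) = -3 - 2 = -5)
Y(H) = -8 (Y(H) = (-12 - 6) + (2 + 2*(-2)²) = -18 + (2 + 2*4) = -18 + (2 + 8) = -18 + 10 = -8)
M(B) = -5/B
M(1)*Y(-24) = -5/1*(-8) = -5*1*(-8) = -5*(-8) = 40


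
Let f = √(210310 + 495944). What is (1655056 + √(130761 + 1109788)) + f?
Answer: 1655056 + √706254 + √1240549 ≈ 1.6570e+6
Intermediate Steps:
f = √706254 ≈ 840.39
(1655056 + √(130761 + 1109788)) + f = (1655056 + √(130761 + 1109788)) + √706254 = (1655056 + √1240549) + √706254 = 1655056 + √706254 + √1240549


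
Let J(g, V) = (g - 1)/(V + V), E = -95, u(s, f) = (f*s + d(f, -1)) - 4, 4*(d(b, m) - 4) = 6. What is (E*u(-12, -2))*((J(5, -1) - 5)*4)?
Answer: 67830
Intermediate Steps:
d(b, m) = 11/2 (d(b, m) = 4 + (1/4)*6 = 4 + 3/2 = 11/2)
u(s, f) = 3/2 + f*s (u(s, f) = (f*s + 11/2) - 4 = (11/2 + f*s) - 4 = 3/2 + f*s)
J(g, V) = (-1 + g)/(2*V) (J(g, V) = (-1 + g)/((2*V)) = (-1 + g)*(1/(2*V)) = (-1 + g)/(2*V))
(E*u(-12, -2))*((J(5, -1) - 5)*4) = (-95*(3/2 - 2*(-12)))*(((1/2)*(-1 + 5)/(-1) - 5)*4) = (-95*(3/2 + 24))*(((1/2)*(-1)*4 - 5)*4) = (-95*51/2)*((-2 - 5)*4) = -(-33915)*4/2 = -4845/2*(-28) = 67830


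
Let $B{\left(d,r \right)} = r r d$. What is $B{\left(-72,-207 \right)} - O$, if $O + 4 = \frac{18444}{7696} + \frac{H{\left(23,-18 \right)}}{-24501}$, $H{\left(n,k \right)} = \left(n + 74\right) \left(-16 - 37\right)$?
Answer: $- \frac{145432633755971}{47139924} \approx -3.0851 \cdot 10^{6}$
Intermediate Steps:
$B{\left(d,r \right)} = d r^{2}$ ($B{\left(d,r \right)} = r^{2} d = d r^{2}$)
$H{\left(n,k \right)} = -3922 - 53 n$ ($H{\left(n,k \right)} = \left(74 + n\right) \left(-53\right) = -3922 - 53 n$)
$O = - \frac{65694301}{47139924}$ ($O = -4 + \left(\frac{18444}{7696} + \frac{-3922 - 1219}{-24501}\right) = -4 + \left(18444 \cdot \frac{1}{7696} + \left(-3922 - 1219\right) \left(- \frac{1}{24501}\right)\right) = -4 + \left(\frac{4611}{1924} - - \frac{5141}{24501}\right) = -4 + \left(\frac{4611}{1924} + \frac{5141}{24501}\right) = -4 + \frac{122865395}{47139924} = - \frac{65694301}{47139924} \approx -1.3936$)
$B{\left(-72,-207 \right)} - O = - 72 \left(-207\right)^{2} - - \frac{65694301}{47139924} = \left(-72\right) 42849 + \frac{65694301}{47139924} = -3085128 + \frac{65694301}{47139924} = - \frac{145432633755971}{47139924}$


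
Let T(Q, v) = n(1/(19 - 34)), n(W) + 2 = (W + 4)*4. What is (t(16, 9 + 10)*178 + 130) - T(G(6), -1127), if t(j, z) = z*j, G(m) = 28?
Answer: 813424/15 ≈ 54228.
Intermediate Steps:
n(W) = 14 + 4*W (n(W) = -2 + (W + 4)*4 = -2 + (4 + W)*4 = -2 + (16 + 4*W) = 14 + 4*W)
t(j, z) = j*z
T(Q, v) = 206/15 (T(Q, v) = 14 + 4/(19 - 34) = 14 + 4/(-15) = 14 + 4*(-1/15) = 14 - 4/15 = 206/15)
(t(16, 9 + 10)*178 + 130) - T(G(6), -1127) = ((16*(9 + 10))*178 + 130) - 1*206/15 = ((16*19)*178 + 130) - 206/15 = (304*178 + 130) - 206/15 = (54112 + 130) - 206/15 = 54242 - 206/15 = 813424/15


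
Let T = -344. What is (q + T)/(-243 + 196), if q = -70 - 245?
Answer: 659/47 ≈ 14.021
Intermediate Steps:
q = -315
(q + T)/(-243 + 196) = (-315 - 344)/(-243 + 196) = -659/(-47) = -659*(-1/47) = 659/47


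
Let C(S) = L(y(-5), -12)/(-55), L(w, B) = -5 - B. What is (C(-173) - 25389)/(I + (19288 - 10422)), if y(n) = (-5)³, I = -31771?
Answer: 1396402/1259775 ≈ 1.1085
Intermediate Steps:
y(n) = -125
C(S) = -7/55 (C(S) = (-5 - 1*(-12))/(-55) = (-5 + 12)*(-1/55) = 7*(-1/55) = -7/55)
(C(-173) - 25389)/(I + (19288 - 10422)) = (-7/55 - 25389)/(-31771 + (19288 - 10422)) = -1396402/(55*(-31771 + 8866)) = -1396402/55/(-22905) = -1396402/55*(-1/22905) = 1396402/1259775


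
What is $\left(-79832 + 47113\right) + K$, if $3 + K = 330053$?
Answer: $297331$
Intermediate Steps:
$K = 330050$ ($K = -3 + 330053 = 330050$)
$\left(-79832 + 47113\right) + K = \left(-79832 + 47113\right) + 330050 = -32719 + 330050 = 297331$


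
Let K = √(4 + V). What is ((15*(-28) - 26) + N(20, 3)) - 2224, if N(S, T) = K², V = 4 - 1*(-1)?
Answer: -2661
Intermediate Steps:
V = 5 (V = 4 + 1 = 5)
K = 3 (K = √(4 + 5) = √9 = 3)
N(S, T) = 9 (N(S, T) = 3² = 9)
((15*(-28) - 26) + N(20, 3)) - 2224 = ((15*(-28) - 26) + 9) - 2224 = ((-420 - 26) + 9) - 2224 = (-446 + 9) - 2224 = -437 - 2224 = -2661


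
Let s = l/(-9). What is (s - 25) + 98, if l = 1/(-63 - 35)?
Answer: 64387/882 ≈ 73.001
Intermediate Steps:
l = -1/98 (l = 1/(-98) = -1/98 ≈ -0.010204)
s = 1/882 (s = -1/98/(-9) = -1/98*(-⅑) = 1/882 ≈ 0.0011338)
(s - 25) + 98 = (1/882 - 25) + 98 = -22049/882 + 98 = 64387/882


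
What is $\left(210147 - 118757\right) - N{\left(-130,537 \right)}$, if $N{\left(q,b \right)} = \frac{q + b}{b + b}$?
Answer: $\frac{98152453}{1074} \approx 91390.0$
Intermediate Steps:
$N{\left(q,b \right)} = \frac{b + q}{2 b}$
$\left(210147 - 118757\right) - N{\left(-130,537 \right)} = \left(210147 - 118757\right) - \frac{537 - 130}{2 \cdot 537} = 91390 - \frac{1}{2} \cdot \frac{1}{537} \cdot 407 = 91390 - \frac{407}{1074} = \frac{98152453}{1074}$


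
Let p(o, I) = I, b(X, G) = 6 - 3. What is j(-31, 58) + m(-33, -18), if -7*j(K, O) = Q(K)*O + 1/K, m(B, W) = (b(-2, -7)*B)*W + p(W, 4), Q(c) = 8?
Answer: 373179/217 ≈ 1719.7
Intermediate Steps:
b(X, G) = 3
m(B, W) = 4 + 3*B*W (m(B, W) = (3*B)*W + 4 = 3*B*W + 4 = 4 + 3*B*W)
j(K, O) = -8*O/7 - 1/(7*K) (j(K, O) = -(8*O + 1/K)/7 = -(1/K + 8*O)/7 = -8*O/7 - 1/(7*K))
j(-31, 58) + m(-33, -18) = (1/7)*(-1 - 8*(-31)*58)/(-31) + (4 + 3*(-33)*(-18)) = (1/7)*(-1/31)*(-1 + 14384) + (4 + 1782) = (1/7)*(-1/31)*14383 + 1786 = -14383/217 + 1786 = 373179/217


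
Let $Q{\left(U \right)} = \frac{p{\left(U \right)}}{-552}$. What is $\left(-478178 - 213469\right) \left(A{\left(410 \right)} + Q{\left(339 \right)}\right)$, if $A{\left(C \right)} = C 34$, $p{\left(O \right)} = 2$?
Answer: $- \frac{887023214011}{92} \approx -9.6416 \cdot 10^{9}$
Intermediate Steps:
$A{\left(C \right)} = 34 C$
$Q{\left(U \right)} = - \frac{1}{276}$ ($Q{\left(U \right)} = \frac{2}{-552} = 2 \left(- \frac{1}{552}\right) = - \frac{1}{276}$)
$\left(-478178 - 213469\right) \left(A{\left(410 \right)} + Q{\left(339 \right)}\right) = \left(-478178 - 213469\right) \left(34 \cdot 410 - \frac{1}{276}\right) = - 691647 \left(13940 - \frac{1}{276}\right) = \left(-691647\right) \frac{3847439}{276} = - \frac{887023214011}{92}$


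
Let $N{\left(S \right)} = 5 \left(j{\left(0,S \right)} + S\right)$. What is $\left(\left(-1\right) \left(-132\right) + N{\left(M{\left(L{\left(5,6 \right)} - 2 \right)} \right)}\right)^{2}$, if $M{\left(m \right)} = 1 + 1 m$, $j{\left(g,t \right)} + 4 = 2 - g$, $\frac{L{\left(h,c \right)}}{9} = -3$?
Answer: $324$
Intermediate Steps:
$L{\left(h,c \right)} = -27$ ($L{\left(h,c \right)} = 9 \left(-3\right) = -27$)
$j{\left(g,t \right)} = -2 - g$ ($j{\left(g,t \right)} = -4 - \left(-2 + g\right) = -2 - g$)
$M{\left(m \right)} = 1 + m$
$N{\left(S \right)} = -10 + 5 S$ ($N{\left(S \right)} = 5 \left(\left(-2 - 0\right) + S\right) = 5 \left(\left(-2 + 0\right) + S\right) = 5 \left(-2 + S\right) = -10 + 5 S$)
$\left(\left(-1\right) \left(-132\right) + N{\left(M{\left(L{\left(5,6 \right)} - 2 \right)} \right)}\right)^{2} = \left(\left(-1\right) \left(-132\right) + \left(-10 + 5 \left(1 - 29\right)\right)\right)^{2} = \left(132 + \left(-10 + 5 \left(1 - 29\right)\right)\right)^{2} = \left(132 + \left(-10 + 5 \left(-28\right)\right)\right)^{2} = \left(132 - 150\right)^{2} = \left(-18\right)^{2} = 324$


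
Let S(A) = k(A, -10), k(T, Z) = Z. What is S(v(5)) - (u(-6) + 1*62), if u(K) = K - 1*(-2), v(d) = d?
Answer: -68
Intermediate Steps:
u(K) = 2 + K (u(K) = K + 2 = 2 + K)
S(A) = -10
S(v(5)) - (u(-6) + 1*62) = -10 - ((2 - 6) + 1*62) = -10 - (-4 + 62) = -10 - 1*58 = -10 - 58 = -68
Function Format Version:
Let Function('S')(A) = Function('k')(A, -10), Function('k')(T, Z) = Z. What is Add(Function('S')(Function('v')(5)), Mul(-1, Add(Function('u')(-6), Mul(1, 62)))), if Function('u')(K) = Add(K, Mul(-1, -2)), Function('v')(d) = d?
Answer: -68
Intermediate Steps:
Function('u')(K) = Add(2, K) (Function('u')(K) = Add(K, 2) = Add(2, K))
Function('S')(A) = -10
Add(Function('S')(Function('v')(5)), Mul(-1, Add(Function('u')(-6), Mul(1, 62)))) = Add(-10, Mul(-1, Add(Add(2, -6), Mul(1, 62)))) = Add(-10, Mul(-1, Add(-4, 62))) = Add(-10, Mul(-1, 58)) = Add(-10, -58) = -68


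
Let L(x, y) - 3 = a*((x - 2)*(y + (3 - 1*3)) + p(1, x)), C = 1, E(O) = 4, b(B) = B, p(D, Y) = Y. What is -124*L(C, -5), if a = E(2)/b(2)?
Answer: -1860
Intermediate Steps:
a = 2 (a = 4/2 = 4*(½) = 2)
L(x, y) = 3 + 2*x + 2*y*(-2 + x) (L(x, y) = 3 + 2*((x - 2)*(y + (3 - 1*3)) + x) = 3 + 2*((-2 + x)*(y + (3 - 3)) + x) = 3 + 2*((-2 + x)*(y + 0) + x) = 3 + 2*((-2 + x)*y + x) = 3 + 2*(y*(-2 + x) + x) = 3 + 2*(x + y*(-2 + x)) = 3 + (2*x + 2*y*(-2 + x)) = 3 + 2*x + 2*y*(-2 + x))
-124*L(C, -5) = -124*(3 - 4*(-5) + 2*1 + 2*1*(-5)) = -124*(3 + 20 + 2 - 10) = -124*15 = -1860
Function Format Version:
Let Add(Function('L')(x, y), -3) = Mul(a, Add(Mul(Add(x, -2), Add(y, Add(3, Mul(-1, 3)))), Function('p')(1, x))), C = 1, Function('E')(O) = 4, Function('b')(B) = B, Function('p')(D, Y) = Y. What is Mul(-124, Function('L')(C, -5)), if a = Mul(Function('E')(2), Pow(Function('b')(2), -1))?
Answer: -1860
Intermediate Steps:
a = 2 (a = Mul(4, Pow(2, -1)) = Mul(4, Rational(1, 2)) = 2)
Function('L')(x, y) = Add(3, Mul(2, x), Mul(2, y, Add(-2, x))) (Function('L')(x, y) = Add(3, Mul(2, Add(Mul(Add(x, -2), Add(y, Add(3, Mul(-1, 3)))), x))) = Add(3, Mul(2, Add(Mul(Add(-2, x), Add(y, Add(3, -3))), x))) = Add(3, Mul(2, Add(Mul(Add(-2, x), Add(y, 0)), x))) = Add(3, Mul(2, Add(Mul(Add(-2, x), y), x))) = Add(3, Mul(2, Add(Mul(y, Add(-2, x)), x))) = Add(3, Mul(2, Add(x, Mul(y, Add(-2, x))))) = Add(3, Add(Mul(2, x), Mul(2, y, Add(-2, x)))) = Add(3, Mul(2, x), Mul(2, y, Add(-2, x))))
Mul(-124, Function('L')(C, -5)) = Mul(-124, Add(3, Mul(-4, -5), Mul(2, 1), Mul(2, 1, -5))) = Mul(-124, Add(3, 20, 2, -10)) = Mul(-124, 15) = -1860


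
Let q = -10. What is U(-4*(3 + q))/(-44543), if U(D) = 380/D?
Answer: -95/311801 ≈ -0.00030468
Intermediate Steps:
U(-4*(3 + q))/(-44543) = (380/((-4*(3 - 10))))/(-44543) = (380/((-4*(-7))))*(-1/44543) = (380/28)*(-1/44543) = (380*(1/28))*(-1/44543) = (95/7)*(-1/44543) = -95/311801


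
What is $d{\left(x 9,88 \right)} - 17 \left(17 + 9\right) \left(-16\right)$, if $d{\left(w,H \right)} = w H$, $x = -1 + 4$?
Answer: $9448$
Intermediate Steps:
$x = 3$
$d{\left(w,H \right)} = H w$
$d{\left(x 9,88 \right)} - 17 \left(17 + 9\right) \left(-16\right) = 88 \cdot 3 \cdot 9 - 17 \left(17 + 9\right) \left(-16\right) = 88 \cdot 27 - 17 \cdot 26 \left(-16\right) = 2376 - 442 \left(-16\right) = 2376 - -7072 = 2376 + 7072 = 9448$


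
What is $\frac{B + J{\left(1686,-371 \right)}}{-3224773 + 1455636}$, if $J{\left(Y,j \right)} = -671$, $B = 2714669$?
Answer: $- \frac{2713998}{1769137} \approx -1.5341$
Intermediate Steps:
$\frac{B + J{\left(1686,-371 \right)}}{-3224773 + 1455636} = \frac{2714669 - 671}{-3224773 + 1455636} = \frac{2713998}{-1769137} = 2713998 \left(- \frac{1}{1769137}\right) = - \frac{2713998}{1769137}$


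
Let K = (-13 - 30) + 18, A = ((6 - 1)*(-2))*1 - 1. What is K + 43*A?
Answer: -498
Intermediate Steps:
A = -11 (A = (5*(-2))*1 - 1 = -10*1 - 1 = -10 - 1 = -11)
K = -25 (K = -43 + 18 = -25)
K + 43*A = -25 + 43*(-11) = -25 - 473 = -498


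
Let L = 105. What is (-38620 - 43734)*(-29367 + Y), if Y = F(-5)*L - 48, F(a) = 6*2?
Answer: 2318676870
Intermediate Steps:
F(a) = 12
Y = 1212 (Y = 12*105 - 48 = 1260 - 48 = 1212)
(-38620 - 43734)*(-29367 + Y) = (-38620 - 43734)*(-29367 + 1212) = -82354*(-28155) = 2318676870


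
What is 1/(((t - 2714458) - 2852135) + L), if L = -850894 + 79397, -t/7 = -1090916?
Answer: 1/1298322 ≈ 7.7022e-7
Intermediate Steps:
t = 7636412 (t = -7*(-1090916) = 7636412)
L = -771497
1/(((t - 2714458) - 2852135) + L) = 1/(((7636412 - 2714458) - 2852135) - 771497) = 1/((4921954 - 2852135) - 771497) = 1/(2069819 - 771497) = 1/1298322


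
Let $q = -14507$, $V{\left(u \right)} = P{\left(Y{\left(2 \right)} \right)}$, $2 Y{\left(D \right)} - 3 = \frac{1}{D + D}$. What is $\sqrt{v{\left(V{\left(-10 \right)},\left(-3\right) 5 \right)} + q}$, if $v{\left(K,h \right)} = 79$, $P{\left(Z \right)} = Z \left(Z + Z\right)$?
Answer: $2 i \sqrt{3607} \approx 120.12 i$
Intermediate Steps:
$Y{\left(D \right)} = \frac{3}{2} + \frac{1}{4 D}$ ($Y{\left(D \right)} = \frac{3}{2} + \frac{1}{2 \left(D + D\right)} = \frac{3}{2} + \frac{1}{2 \cdot 2 D} = \frac{3}{2} + \frac{\frac{1}{2} \frac{1}{D}}{2} = \frac{3}{2} + \frac{1}{4 D}$)
$P{\left(Z \right)} = 2 Z^{2}$ ($P{\left(Z \right)} = Z 2 Z = 2 Z^{2}$)
$V{\left(u \right)} = \frac{169}{32}$ ($V{\left(u \right)} = 2 \left(\frac{1 + 6 \cdot 2}{4 \cdot 2}\right)^{2} = 2 \left(\frac{1}{4} \cdot \frac{1}{2} \left(1 + 12\right)\right)^{2} = 2 \left(\frac{1}{4} \cdot \frac{1}{2} \cdot 13\right)^{2} = 2 \left(\frac{13}{8}\right)^{2} = 2 \cdot \frac{169}{64} = \frac{169}{32}$)
$\sqrt{v{\left(V{\left(-10 \right)},\left(-3\right) 5 \right)} + q} = \sqrt{79 - 14507} = \sqrt{-14428} = 2 i \sqrt{3607}$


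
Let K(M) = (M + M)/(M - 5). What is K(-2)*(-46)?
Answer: -184/7 ≈ -26.286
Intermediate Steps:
K(M) = 2*M/(-5 + M) (K(M) = (2*M)/(-5 + M) = 2*M/(-5 + M))
K(-2)*(-46) = (2*(-2)/(-5 - 2))*(-46) = (2*(-2)/(-7))*(-46) = (2*(-2)*(-⅐))*(-46) = (4/7)*(-46) = -184/7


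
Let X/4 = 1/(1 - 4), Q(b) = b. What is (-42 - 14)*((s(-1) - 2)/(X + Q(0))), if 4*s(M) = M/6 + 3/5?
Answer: -1589/20 ≈ -79.450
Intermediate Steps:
X = -4/3 (X = 4/(1 - 4) = 4/(-3) = 4*(-1/3) = -4/3 ≈ -1.3333)
s(M) = 3/20 + M/24 (s(M) = (M/6 + 3/5)/4 = (3/5 + M/6)/4 = 3/20 + M/24)
(-42 - 14)*((s(-1) - 2)/(X + Q(0))) = (-42 - 14)*(((3/20 + (1/24)*(-1)) - 2)/(-4/3 + 0)) = -56*((3/20 - 1/24) - 2)/(-4/3) = -56*(13/120 - 2)*(-3)/4 = -(-1589)*(-3)/(15*4) = -56*227/160 = -1589/20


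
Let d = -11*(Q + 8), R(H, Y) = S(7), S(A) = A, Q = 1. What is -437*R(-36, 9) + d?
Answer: -3158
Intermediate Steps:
R(H, Y) = 7
d = -99 (d = -11*(1 + 8) = -11*9 = -99)
-437*R(-36, 9) + d = -437*7 - 99 = -3059 - 99 = -3158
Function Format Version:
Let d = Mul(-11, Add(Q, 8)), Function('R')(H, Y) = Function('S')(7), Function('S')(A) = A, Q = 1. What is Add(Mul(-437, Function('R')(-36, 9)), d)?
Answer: -3158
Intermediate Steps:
Function('R')(H, Y) = 7
d = -99 (d = Mul(-11, Add(1, 8)) = Mul(-11, 9) = -99)
Add(Mul(-437, Function('R')(-36, 9)), d) = Add(Mul(-437, 7), -99) = Add(-3059, -99) = -3158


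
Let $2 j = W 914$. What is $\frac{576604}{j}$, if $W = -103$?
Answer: $- \frac{576604}{47071} \approx -12.25$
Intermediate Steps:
$j = -47071$ ($j = \frac{\left(-103\right) 914}{2} = \frac{1}{2} \left(-94142\right) = -47071$)
$\frac{576604}{j} = \frac{576604}{-47071} = 576604 \left(- \frac{1}{47071}\right) = - \frac{576604}{47071}$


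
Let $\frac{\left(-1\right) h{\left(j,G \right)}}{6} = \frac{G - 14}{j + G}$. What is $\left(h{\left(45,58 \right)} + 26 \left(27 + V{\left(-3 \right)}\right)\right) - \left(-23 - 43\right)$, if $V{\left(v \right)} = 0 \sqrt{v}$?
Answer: $\frac{78840}{103} \approx 765.44$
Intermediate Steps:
$V{\left(v \right)} = 0$
$h{\left(j,G \right)} = - \frac{6 \left(-14 + G\right)}{G + j}$ ($h{\left(j,G \right)} = - 6 \frac{G - 14}{j + G} = - 6 \frac{-14 + G}{G + j} = - \frac{6 \left(-14 + G\right)}{G + j}$)
$\left(h{\left(45,58 \right)} + 26 \left(27 + V{\left(-3 \right)}\right)\right) - \left(-23 - 43\right) = \left(\frac{6 \left(14 - 58\right)}{58 + 45} + 26 \left(27 + 0\right)\right) - \left(-23 - 43\right) = \left(\frac{6 \left(14 - 58\right)}{103} + 26 \cdot 27\right) - -66 = \left(6 \cdot \frac{1}{103} \left(-44\right) + 702\right) + 66 = \left(- \frac{264}{103} + 702\right) + 66 = \frac{72042}{103} + 66 = \frac{78840}{103}$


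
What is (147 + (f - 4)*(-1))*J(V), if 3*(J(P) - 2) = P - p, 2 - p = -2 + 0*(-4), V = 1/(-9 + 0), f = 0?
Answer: 2567/27 ≈ 95.074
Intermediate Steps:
V = -⅑ (V = 1/(-9) = -⅑ ≈ -0.11111)
p = 4 (p = 2 - (-2 + 0*(-4)) = 2 - (-2 + 0) = 2 - 1*(-2) = 2 + 2 = 4)
J(P) = ⅔ + P/3 (J(P) = 2 + (P - 1*4)/3 = 2 + (P - 4)/3 = 2 + (-4 + P)/3 = 2 + (-4/3 + P/3) = ⅔ + P/3)
(147 + (f - 4)*(-1))*J(V) = (147 + (0 - 4)*(-1))*(⅔ + (⅓)*(-⅑)) = (147 - 4*(-1))*(⅔ - 1/27) = (147 + 4)*(17/27) = 151*(17/27) = 2567/27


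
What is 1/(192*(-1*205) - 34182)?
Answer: -1/73542 ≈ -1.3598e-5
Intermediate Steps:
1/(192*(-1*205) - 34182) = 1/(192*(-205) - 34182) = 1/(-39360 - 34182) = 1/(-73542) = -1/73542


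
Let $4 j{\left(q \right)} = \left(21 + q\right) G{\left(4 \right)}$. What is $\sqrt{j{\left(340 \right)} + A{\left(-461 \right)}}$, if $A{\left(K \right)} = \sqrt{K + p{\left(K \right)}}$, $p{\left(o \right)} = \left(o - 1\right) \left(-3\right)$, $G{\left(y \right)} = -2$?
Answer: $\frac{\sqrt{-722 + 20 \sqrt{37}}}{2} \approx 12.251 i$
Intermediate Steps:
$j{\left(q \right)} = - \frac{21}{2} - \frac{q}{2}$ ($j{\left(q \right)} = \frac{\left(21 + q\right) \left(-2\right)}{4} = \frac{-42 - 2 q}{4} = - \frac{21}{2} - \frac{q}{2}$)
$p{\left(o \right)} = 3 - 3 o$ ($p{\left(o \right)} = \left(-1 + o\right) \left(-3\right) = 3 - 3 o$)
$A{\left(K \right)} = \sqrt{3 - 2 K}$ ($A{\left(K \right)} = \sqrt{K - \left(-3 + 3 K\right)} = \sqrt{3 - 2 K}$)
$\sqrt{j{\left(340 \right)} + A{\left(-461 \right)}} = \sqrt{\left(- \frac{21}{2} - 170\right) + \sqrt{3 - -922}} = \sqrt{\left(- \frac{21}{2} - 170\right) + \sqrt{3 + 922}} = \sqrt{- \frac{361}{2} + \sqrt{925}} = \sqrt{- \frac{361}{2} + 5 \sqrt{37}}$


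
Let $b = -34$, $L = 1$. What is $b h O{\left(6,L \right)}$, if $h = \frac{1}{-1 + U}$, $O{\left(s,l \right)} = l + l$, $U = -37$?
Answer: $\frac{34}{19} \approx 1.7895$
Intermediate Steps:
$O{\left(s,l \right)} = 2 l$
$h = - \frac{1}{38}$ ($h = \frac{1}{-1 - 37} = \frac{1}{-38} = - \frac{1}{38} \approx -0.026316$)
$b h O{\left(6,L \right)} = \left(-34\right) \left(- \frac{1}{38}\right) 2 \cdot 1 = \frac{17}{19} \cdot 2 = \frac{34}{19}$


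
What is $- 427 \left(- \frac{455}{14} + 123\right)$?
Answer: $- \frac{77287}{2} \approx -38644.0$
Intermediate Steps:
$- 427 \left(- \frac{455}{14} + 123\right) = - 427 \left(\left(-455\right) \frac{1}{14} + 123\right) = - 427 \left(- \frac{65}{2} + 123\right) = \left(-427\right) \frac{181}{2} = - \frac{77287}{2}$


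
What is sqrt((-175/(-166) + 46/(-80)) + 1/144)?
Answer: sqrt(12056995)/4980 ≈ 0.69725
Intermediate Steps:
sqrt((-175/(-166) + 46/(-80)) + 1/144) = sqrt((-175*(-1/166) + 46*(-1/80)) + 1/144) = sqrt((175/166 - 23/40) + 1/144) = sqrt(1591/3320 + 1/144) = sqrt(29053/59760) = sqrt(12056995)/4980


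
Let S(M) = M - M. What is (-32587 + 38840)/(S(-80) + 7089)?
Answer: 6253/7089 ≈ 0.88207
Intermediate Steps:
S(M) = 0
(-32587 + 38840)/(S(-80) + 7089) = (-32587 + 38840)/(0 + 7089) = 6253/7089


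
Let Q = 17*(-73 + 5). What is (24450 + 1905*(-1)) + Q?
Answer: 21389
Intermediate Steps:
Q = -1156 (Q = 17*(-68) = -1156)
(24450 + 1905*(-1)) + Q = (24450 + 1905*(-1)) - 1156 = (24450 - 1905) - 1156 = 22545 - 1156 = 21389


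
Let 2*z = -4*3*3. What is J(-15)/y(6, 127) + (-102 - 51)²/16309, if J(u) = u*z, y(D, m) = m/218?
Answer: 962920683/2071243 ≈ 464.90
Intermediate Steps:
z = -18 (z = (-4*3*3)/2 = (-12*3)/2 = (½)*(-36) = -18)
y(D, m) = m/218 (y(D, m) = m*(1/218) = m/218)
J(u) = -18*u (J(u) = u*(-18) = -18*u)
J(-15)/y(6, 127) + (-102 - 51)²/16309 = (-18*(-15))/(((1/218)*127)) + (-102 - 51)²/16309 = 270/(127/218) + (-153)²*(1/16309) = 270*(218/127) + 23409*(1/16309) = 58860/127 + 23409/16309 = 962920683/2071243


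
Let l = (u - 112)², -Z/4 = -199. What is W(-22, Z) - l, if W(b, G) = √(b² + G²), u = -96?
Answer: -43264 + 10*√6341 ≈ -42468.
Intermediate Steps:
Z = 796 (Z = -4*(-199) = 796)
W(b, G) = √(G² + b²)
l = 43264 (l = (-96 - 112)² = (-208)² = 43264)
W(-22, Z) - l = √(796² + (-22)²) - 1*43264 = √(633616 + 484) - 43264 = √634100 - 43264 = 10*√6341 - 43264 = -43264 + 10*√6341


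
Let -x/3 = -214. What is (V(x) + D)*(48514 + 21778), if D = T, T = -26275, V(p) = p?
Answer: -1801794836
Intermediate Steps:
x = 642 (x = -3*(-214) = 642)
D = -26275
(V(x) + D)*(48514 + 21778) = (642 - 26275)*(48514 + 21778) = -25633*70292 = -1801794836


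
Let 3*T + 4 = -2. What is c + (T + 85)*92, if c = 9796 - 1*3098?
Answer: 14334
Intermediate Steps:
T = -2 (T = -4/3 + (⅓)*(-2) = -4/3 - ⅔ = -2)
c = 6698 (c = 9796 - 3098 = 6698)
c + (T + 85)*92 = 6698 + (-2 + 85)*92 = 6698 + 83*92 = 6698 + 7636 = 14334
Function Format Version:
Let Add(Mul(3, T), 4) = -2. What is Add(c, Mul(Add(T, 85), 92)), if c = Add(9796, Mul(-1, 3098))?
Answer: 14334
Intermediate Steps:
T = -2 (T = Add(Rational(-4, 3), Mul(Rational(1, 3), -2)) = Add(Rational(-4, 3), Rational(-2, 3)) = -2)
c = 6698 (c = Add(9796, -3098) = 6698)
Add(c, Mul(Add(T, 85), 92)) = Add(6698, Mul(Add(-2, 85), 92)) = Add(6698, Mul(83, 92)) = Add(6698, 7636) = 14334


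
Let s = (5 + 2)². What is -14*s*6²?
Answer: -24696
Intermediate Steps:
s = 49 (s = 7² = 49)
-14*s*6² = -14*49*6² = -686*36 = -24696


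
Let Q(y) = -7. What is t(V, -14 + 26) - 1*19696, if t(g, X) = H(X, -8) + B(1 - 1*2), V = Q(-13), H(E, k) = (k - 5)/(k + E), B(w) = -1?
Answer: -78801/4 ≈ -19700.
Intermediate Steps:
H(E, k) = (-5 + k)/(E + k)
V = -7
t(g, X) = -1 - 13/(-8 + X) (t(g, X) = (-5 - 8)/(X - 8) - 1 = -13/(-8 + X) - 1 = -1 - 13/(-8 + X))
t(V, -14 + 26) - 1*19696 = (-5 - (-14 + 26))/(-8 + (-14 + 26)) - 1*19696 = (-5 - 1*12)/(-8 + 12) - 19696 = (-5 - 12)/4 - 19696 = (¼)*(-17) - 19696 = -17/4 - 19696 = -78801/4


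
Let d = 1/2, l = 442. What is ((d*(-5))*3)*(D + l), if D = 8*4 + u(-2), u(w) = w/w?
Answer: -7125/2 ≈ -3562.5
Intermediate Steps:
d = 1/2 ≈ 0.50000
u(w) = 1
D = 33 (D = 8*4 + 1 = 32 + 1 = 33)
((d*(-5))*3)*(D + l) = (((1/2)*(-5))*3)*(33 + 442) = -5/2*3*475 = -15/2*475 = -7125/2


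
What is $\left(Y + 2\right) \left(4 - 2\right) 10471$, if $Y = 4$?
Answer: $125652$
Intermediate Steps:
$\left(Y + 2\right) \left(4 - 2\right) 10471 = \left(4 + 2\right) \left(4 - 2\right) 10471 = 6 \cdot 2 \cdot 10471 = 12 \cdot 10471 = 125652$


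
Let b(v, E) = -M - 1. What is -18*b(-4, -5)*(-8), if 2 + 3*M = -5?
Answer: 192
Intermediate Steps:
M = -7/3 (M = -2/3 + (1/3)*(-5) = -2/3 - 5/3 = -7/3 ≈ -2.3333)
b(v, E) = 4/3 (b(v, E) = -1*(-7/3) - 1 = 7/3 - 1 = 4/3)
-18*b(-4, -5)*(-8) = -18*4/3*(-8) = -24*(-8) = 192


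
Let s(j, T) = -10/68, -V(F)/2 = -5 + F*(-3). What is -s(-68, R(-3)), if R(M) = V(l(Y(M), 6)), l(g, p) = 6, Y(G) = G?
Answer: 5/34 ≈ 0.14706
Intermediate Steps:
V(F) = 10 + 6*F (V(F) = -2*(-5 + F*(-3)) = -2*(-5 - 3*F) = 10 + 6*F)
R(M) = 46 (R(M) = 10 + 6*6 = 10 + 36 = 46)
s(j, T) = -5/34 (s(j, T) = -10*1/68 = -5/34)
-s(-68, R(-3)) = -1*(-5/34) = 5/34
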